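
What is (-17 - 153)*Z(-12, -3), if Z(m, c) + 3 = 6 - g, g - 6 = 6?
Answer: 1530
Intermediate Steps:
g = 12 (g = 6 + 6 = 12)
Z(m, c) = -9 (Z(m, c) = -3 + (6 - 1*12) = -3 + (6 - 12) = -3 - 6 = -9)
(-17 - 153)*Z(-12, -3) = (-17 - 153)*(-9) = -170*(-9) = 1530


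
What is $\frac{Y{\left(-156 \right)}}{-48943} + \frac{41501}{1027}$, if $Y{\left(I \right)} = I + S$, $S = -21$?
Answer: $\frac{2031365222}{50264461} \approx 40.414$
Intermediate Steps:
$Y{\left(I \right)} = -21 + I$ ($Y{\left(I \right)} = I - 21 = -21 + I$)
$\frac{Y{\left(-156 \right)}}{-48943} + \frac{41501}{1027} = \frac{-21 - 156}{-48943} + \frac{41501}{1027} = \left(-177\right) \left(- \frac{1}{48943}\right) + 41501 \cdot \frac{1}{1027} = \frac{177}{48943} + \frac{41501}{1027} = \frac{2031365222}{50264461}$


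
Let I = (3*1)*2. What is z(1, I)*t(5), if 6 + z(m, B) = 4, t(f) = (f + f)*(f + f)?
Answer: -200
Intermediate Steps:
t(f) = 4*f² (t(f) = (2*f)*(2*f) = 4*f²)
I = 6 (I = 3*2 = 6)
z(m, B) = -2 (z(m, B) = -6 + 4 = -2)
z(1, I)*t(5) = -8*5² = -8*25 = -2*100 = -200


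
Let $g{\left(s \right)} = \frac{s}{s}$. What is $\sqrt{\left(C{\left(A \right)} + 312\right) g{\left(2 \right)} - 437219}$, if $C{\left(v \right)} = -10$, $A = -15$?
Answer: $i \sqrt{436917} \approx 661.0 i$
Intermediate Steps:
$g{\left(s \right)} = 1$
$\sqrt{\left(C{\left(A \right)} + 312\right) g{\left(2 \right)} - 437219} = \sqrt{\left(-10 + 312\right) 1 - 437219} = \sqrt{302 \cdot 1 - 437219} = \sqrt{302 - 437219} = \sqrt{-436917} = i \sqrt{436917}$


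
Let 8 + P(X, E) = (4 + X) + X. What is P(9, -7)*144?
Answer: 2016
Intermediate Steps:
P(X, E) = -4 + 2*X (P(X, E) = -8 + ((4 + X) + X) = -8 + (4 + 2*X) = -4 + 2*X)
P(9, -7)*144 = (-4 + 2*9)*144 = (-4 + 18)*144 = 14*144 = 2016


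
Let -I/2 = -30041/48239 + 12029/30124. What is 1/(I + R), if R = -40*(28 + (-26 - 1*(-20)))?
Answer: -726575818/639062031687 ≈ -0.0011369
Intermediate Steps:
I = 324688153/726575818 (I = -2*(-30041/48239 + 12029/30124) = -2*(-324688153/1453151636) = 324688153/726575818 ≈ 0.44687)
R = -880 (R = -40*(28 + (-26 + 20)) = -40*(28 - 6) = -40*22 = -880)
1/(I + R) = 1/(324688153/726575818 - 880) = 1/(-639062031687/726575818) = -726575818/639062031687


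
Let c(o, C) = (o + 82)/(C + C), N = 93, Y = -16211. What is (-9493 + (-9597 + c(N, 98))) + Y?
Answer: -988403/28 ≈ -35300.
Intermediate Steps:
c(o, C) = (82 + o)/(2*C) (c(o, C) = (82 + o)/((2*C)) = (82 + o)*(1/(2*C)) = (82 + o)/(2*C))
(-9493 + (-9597 + c(N, 98))) + Y = (-9493 + (-9597 + (½)*(82 + 93)/98)) - 16211 = (-9493 + (-9597 + (½)*(1/98)*175)) - 16211 = (-9493 + (-9597 + 25/28)) - 16211 = (-9493 - 268691/28) - 16211 = -534495/28 - 16211 = -988403/28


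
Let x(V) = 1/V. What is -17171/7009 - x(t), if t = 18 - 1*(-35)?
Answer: -917072/371477 ≈ -2.4687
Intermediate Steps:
t = 53 (t = 18 + 35 = 53)
-17171/7009 - x(t) = -17171/7009 - 1/53 = -917072/371477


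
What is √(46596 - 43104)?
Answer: 6*√97 ≈ 59.093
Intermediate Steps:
√(46596 - 43104) = √3492 = 6*√97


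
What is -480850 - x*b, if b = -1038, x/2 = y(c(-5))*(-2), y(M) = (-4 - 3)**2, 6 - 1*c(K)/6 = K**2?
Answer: -684298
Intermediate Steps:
c(K) = 36 - 6*K**2
y(M) = 49 (y(M) = (-7)**2 = 49)
x = -196 (x = 2*(49*(-2)) = 2*(-98) = -196)
-480850 - x*b = -480850 - (-196)*(-1038) = -480850 - 1*203448 = -480850 - 203448 = -684298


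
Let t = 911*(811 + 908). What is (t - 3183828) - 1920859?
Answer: -3538678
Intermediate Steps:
t = 1566009 (t = 911*1719 = 1566009)
(t - 3183828) - 1920859 = (1566009 - 3183828) - 1920859 = -1617819 - 1920859 = -3538678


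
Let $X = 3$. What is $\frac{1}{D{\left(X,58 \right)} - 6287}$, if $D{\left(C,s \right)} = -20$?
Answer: $- \frac{1}{6307} \approx -0.00015855$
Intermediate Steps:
$\frac{1}{D{\left(X,58 \right)} - 6287} = \frac{1}{-20 - 6287} = \frac{1}{-6307} = - \frac{1}{6307}$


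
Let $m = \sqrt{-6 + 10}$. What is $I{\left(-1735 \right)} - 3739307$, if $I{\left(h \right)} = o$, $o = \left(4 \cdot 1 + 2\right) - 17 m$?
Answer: $-3739335$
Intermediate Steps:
$m = 2$ ($m = \sqrt{4} = 2$)
$o = -28$ ($o = \left(4 \cdot 1 + 2\right) - 34 = \left(4 + 2\right) - 34 = 6 - 34 = -28$)
$I{\left(h \right)} = -28$
$I{\left(-1735 \right)} - 3739307 = -28 - 3739307 = -3739335$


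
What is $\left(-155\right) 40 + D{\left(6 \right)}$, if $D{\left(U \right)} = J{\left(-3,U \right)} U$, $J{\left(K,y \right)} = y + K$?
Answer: $-6182$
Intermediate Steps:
$J{\left(K,y \right)} = K + y$
$D{\left(U \right)} = U \left(-3 + U\right)$ ($D{\left(U \right)} = \left(-3 + U\right) U = U \left(-3 + U\right)$)
$\left(-155\right) 40 + D{\left(6 \right)} = \left(-155\right) 40 + 6 \left(-3 + 6\right) = -6200 + 6 \cdot 3 = -6200 + 18 = -6182$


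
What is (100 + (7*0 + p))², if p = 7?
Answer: 11449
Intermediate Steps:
(100 + (7*0 + p))² = (100 + (7*0 + 7))² = (100 + (0 + 7))² = (100 + 7)² = 107² = 11449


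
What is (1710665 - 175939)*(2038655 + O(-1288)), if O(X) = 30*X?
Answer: 3069475020890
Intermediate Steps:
(1710665 - 175939)*(2038655 + O(-1288)) = (1710665 - 175939)*(2038655 + 30*(-1288)) = 1534726*(2038655 - 38640) = 1534726*2000015 = 3069475020890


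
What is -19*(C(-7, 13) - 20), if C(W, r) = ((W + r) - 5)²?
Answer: 361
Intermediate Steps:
C(W, r) = (-5 + W + r)²
-19*(C(-7, 13) - 20) = -19*((-5 - 7 + 13)² - 20) = -19*(1² - 20) = -19*(1 - 20) = -19*(-19) = 361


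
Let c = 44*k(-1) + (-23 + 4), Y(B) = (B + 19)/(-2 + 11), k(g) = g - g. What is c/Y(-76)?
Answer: 3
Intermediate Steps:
k(g) = 0
Y(B) = 19/9 + B/9 (Y(B) = (19 + B)/9 = (19 + B)*(⅑) = 19/9 + B/9)
c = -19 (c = 44*0 + (-23 + 4) = 0 - 19 = -19)
c/Y(-76) = -19/(19/9 + (⅑)*(-76)) = -19/(19/9 - 76/9) = -19/(-19/3) = -19*(-3/19) = 3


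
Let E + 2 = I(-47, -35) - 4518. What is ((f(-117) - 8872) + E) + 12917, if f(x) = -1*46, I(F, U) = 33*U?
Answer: -1676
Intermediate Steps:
f(x) = -46
E = -5675 (E = -2 + (33*(-35) - 4518) = -2 + (-1155 - 4518) = -2 - 5673 = -5675)
((f(-117) - 8872) + E) + 12917 = ((-46 - 8872) - 5675) + 12917 = (-8918 - 5675) + 12917 = -14593 + 12917 = -1676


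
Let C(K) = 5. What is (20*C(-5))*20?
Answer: 2000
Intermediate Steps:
(20*C(-5))*20 = (20*5)*20 = 100*20 = 2000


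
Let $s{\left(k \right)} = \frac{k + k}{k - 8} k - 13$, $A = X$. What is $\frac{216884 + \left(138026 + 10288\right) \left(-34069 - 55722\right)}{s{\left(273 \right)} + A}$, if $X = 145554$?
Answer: $- \frac{3529017054850}{38717423} \approx -91148.0$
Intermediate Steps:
$A = 145554$
$s{\left(k \right)} = -13 + \frac{2 k^{2}}{-8 + k}$ ($s{\left(k \right)} = \frac{2 k}{-8 + k} k - 13 = \frac{2 k^{2}}{-8 + k} - 13 = -13 + \frac{2 k^{2}}{-8 + k}$)
$\frac{216884 + \left(138026 + 10288\right) \left(-34069 - 55722\right)}{s{\left(273 \right)} + A} = \frac{216884 + \left(138026 + 10288\right) \left(-34069 - 55722\right)}{\frac{104 - 3549 + 2 \cdot 273^{2}}{-8 + 273} + 145554} = \frac{216884 + 148314 \left(-89791\right)}{\frac{104 - 3549 + 2 \cdot 74529}{265} + 145554} = \frac{216884 - 13317262374}{\frac{104 - 3549 + 149058}{265} + 145554} = - \frac{13317045490}{\frac{1}{265} \cdot 145613 + 145554} = - \frac{13317045490}{\frac{145613}{265} + 145554} = - \frac{13317045490}{\frac{38717423}{265}} = \left(-13317045490\right) \frac{265}{38717423} = - \frac{3529017054850}{38717423}$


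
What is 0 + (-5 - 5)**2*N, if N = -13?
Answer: -1300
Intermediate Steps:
0 + (-5 - 5)**2*N = 0 + (-5 - 5)**2*(-13) = 0 + (-10)**2*(-13) = 0 + 100*(-13) = 0 - 1300 = -1300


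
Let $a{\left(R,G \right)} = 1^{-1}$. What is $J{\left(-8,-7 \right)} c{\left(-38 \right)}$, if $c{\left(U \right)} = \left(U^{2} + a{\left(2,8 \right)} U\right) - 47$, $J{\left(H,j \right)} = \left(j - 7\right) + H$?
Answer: $-29898$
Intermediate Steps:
$a{\left(R,G \right)} = 1$
$J{\left(H,j \right)} = -7 + H + j$ ($J{\left(H,j \right)} = \left(-7 + j\right) + H = -7 + H + j$)
$c{\left(U \right)} = -47 + U + U^{2}$ ($c{\left(U \right)} = \left(U^{2} + 1 U\right) - 47 = \left(U^{2} + U\right) - 47 = \left(U + U^{2}\right) - 47 = -47 + U + U^{2}$)
$J{\left(-8,-7 \right)} c{\left(-38 \right)} = \left(-7 - 8 - 7\right) \left(-47 - 38 + \left(-38\right)^{2}\right) = - 22 \left(-47 - 38 + 1444\right) = \left(-22\right) 1359 = -29898$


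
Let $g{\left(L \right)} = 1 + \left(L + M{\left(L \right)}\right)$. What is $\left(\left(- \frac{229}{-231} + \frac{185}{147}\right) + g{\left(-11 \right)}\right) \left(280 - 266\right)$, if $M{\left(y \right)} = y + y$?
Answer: $- \frac{96212}{231} \approx -416.5$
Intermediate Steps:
$M{\left(y \right)} = 2 y$
$g{\left(L \right)} = 1 + 3 L$ ($g{\left(L \right)} = 1 + \left(L + 2 L\right) = 1 + 3 L$)
$\left(\left(- \frac{229}{-231} + \frac{185}{147}\right) + g{\left(-11 \right)}\right) \left(280 - 266\right) = \left(\left(- \frac{229}{-231} + \frac{185}{147}\right) + \left(1 + 3 \left(-11\right)\right)\right) \left(280 - 266\right) = \left(\left(\left(-229\right) \left(- \frac{1}{231}\right) + 185 \cdot \frac{1}{147}\right) + \left(1 - 33\right)\right) 14 = \left(\left(\frac{229}{231} + \frac{185}{147}\right) - 32\right) 14 = \left(\frac{3638}{1617} - 32\right) 14 = \left(- \frac{48106}{1617}\right) 14 = - \frac{96212}{231}$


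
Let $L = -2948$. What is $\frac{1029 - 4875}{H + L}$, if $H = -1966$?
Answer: $\frac{641}{819} \approx 0.78266$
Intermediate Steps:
$\frac{1029 - 4875}{H + L} = \frac{1029 - 4875}{-1966 - 2948} = - \frac{3846}{-4914} = \left(-3846\right) \left(- \frac{1}{4914}\right) = \frac{641}{819}$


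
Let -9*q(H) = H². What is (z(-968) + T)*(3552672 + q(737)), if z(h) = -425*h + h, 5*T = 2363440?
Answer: 27757237862480/9 ≈ 3.0841e+12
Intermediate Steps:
T = 472688 (T = (⅕)*2363440 = 472688)
z(h) = -424*h
q(H) = -H²/9
(z(-968) + T)*(3552672 + q(737)) = (-424*(-968) + 472688)*(3552672 - ⅑*737²) = (410432 + 472688)*(3552672 - ⅑*543169) = 883120*(3552672 - 543169/9) = 883120*(31430879/9) = 27757237862480/9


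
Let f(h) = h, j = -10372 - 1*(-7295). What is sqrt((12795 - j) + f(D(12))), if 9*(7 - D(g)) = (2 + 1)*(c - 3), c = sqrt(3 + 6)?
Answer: sqrt(15879) ≈ 126.01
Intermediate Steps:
j = -3077 (j = -10372 + 7295 = -3077)
c = 3 (c = sqrt(9) = 3)
D(g) = 7 (D(g) = 7 - (2 + 1)*(3 - 3)/9 = 7 - 0/3 = 7 - 1/9*0 = 7 + 0 = 7)
sqrt((12795 - j) + f(D(12))) = sqrt((12795 - 1*(-3077)) + 7) = sqrt((12795 + 3077) + 7) = sqrt(15872 + 7) = sqrt(15879)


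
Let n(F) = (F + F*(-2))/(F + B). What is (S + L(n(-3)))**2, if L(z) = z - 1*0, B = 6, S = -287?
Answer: 81796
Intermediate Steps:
n(F) = -F/(6 + F) (n(F) = (F + F*(-2))/(F + 6) = (F - 2*F)/(6 + F) = (-F)/(6 + F) = -F/(6 + F))
L(z) = z (L(z) = z + 0 = z)
(S + L(n(-3)))**2 = (-287 - 1*(-3)/(6 - 3))**2 = (-287 - 1*(-3)/3)**2 = (-287 - 1*(-3)*1/3)**2 = (-287 + 1)**2 = (-286)**2 = 81796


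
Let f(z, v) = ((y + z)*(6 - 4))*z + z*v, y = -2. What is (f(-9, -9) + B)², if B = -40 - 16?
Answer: 49729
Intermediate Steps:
f(z, v) = v*z + z*(-4 + 2*z) (f(z, v) = ((-2 + z)*(6 - 4))*z + z*v = ((-2 + z)*2)*z + v*z = (-4 + 2*z)*z + v*z = z*(-4 + 2*z) + v*z = v*z + z*(-4 + 2*z))
B = -56
(f(-9, -9) + B)² = (-9*(-4 - 9 + 2*(-9)) - 56)² = (-9*(-4 - 9 - 18) - 56)² = (-9*(-31) - 56)² = (279 - 56)² = 223² = 49729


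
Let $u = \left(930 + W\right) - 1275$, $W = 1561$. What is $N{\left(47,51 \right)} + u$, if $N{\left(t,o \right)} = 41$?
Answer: $1257$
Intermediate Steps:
$u = 1216$ ($u = \left(930 + 1561\right) - 1275 = 2491 - 1275 = 1216$)
$N{\left(47,51 \right)} + u = 41 + 1216 = 1257$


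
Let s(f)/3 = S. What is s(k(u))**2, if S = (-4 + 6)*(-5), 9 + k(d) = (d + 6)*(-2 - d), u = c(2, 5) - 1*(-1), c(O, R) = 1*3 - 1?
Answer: 900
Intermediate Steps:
c(O, R) = 2 (c(O, R) = 3 - 1 = 2)
u = 3 (u = 2 - 1*(-1) = 2 + 1 = 3)
k(d) = -9 + (-2 - d)*(6 + d) (k(d) = -9 + (d + 6)*(-2 - d) = -9 + (6 + d)*(-2 - d) = -9 + (-2 - d)*(6 + d))
S = -10 (S = 2*(-5) = -10)
s(f) = -30 (s(f) = 3*(-10) = -30)
s(k(u))**2 = (-30)**2 = 900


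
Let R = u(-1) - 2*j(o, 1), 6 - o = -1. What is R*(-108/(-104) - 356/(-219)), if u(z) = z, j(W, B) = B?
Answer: -15169/1898 ≈ -7.9921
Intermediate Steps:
o = 7 (o = 6 - 1*(-1) = 6 + 1 = 7)
R = -3 (R = -1 - 2*1 = -1 - 2 = -3)
R*(-108/(-104) - 356/(-219)) = -3*(-108/(-104) - 356/(-219)) = -3*(-108*(-1/104) - 356*(-1/219)) = -3*(27/26 + 356/219) = -3*15169/5694 = -15169/1898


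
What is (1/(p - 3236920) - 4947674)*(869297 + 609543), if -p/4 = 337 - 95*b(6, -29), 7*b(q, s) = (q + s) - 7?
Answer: -41485034952872301010/5669819 ≈ -7.3168e+12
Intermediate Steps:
b(q, s) = -1 + q/7 + s/7 (b(q, s) = ((q + s) - 7)/7 = (-7 + q + s)/7 = -1 + q/7 + s/7)
p = -20836/7 (p = -4*(337 - 95*(-1 + (⅐)*6 + (⅐)*(-29))) = -4*(337 - 95*(-1 + 6/7 - 29/7)) = -4*(337 - 95*(-30/7)) = -4*(337 + 2850/7) = -4*5209/7 = -20836/7 ≈ -2976.6)
(1/(p - 3236920) - 4947674)*(869297 + 609543) = (1/(-20836/7 - 3236920) - 4947674)*(869297 + 609543) = (1/(-22679276/7) - 4947674)*1478840 = (-7/22679276 - 4947674)*1478840 = -112209664204031/22679276*1478840 = -41485034952872301010/5669819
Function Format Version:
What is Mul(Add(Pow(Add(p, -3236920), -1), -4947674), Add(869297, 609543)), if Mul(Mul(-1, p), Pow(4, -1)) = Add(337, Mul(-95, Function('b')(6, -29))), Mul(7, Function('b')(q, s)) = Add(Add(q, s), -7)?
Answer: Rational(-41485034952872301010, 5669819) ≈ -7.3168e+12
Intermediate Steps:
Function('b')(q, s) = Add(-1, Mul(Rational(1, 7), q), Mul(Rational(1, 7), s)) (Function('b')(q, s) = Mul(Rational(1, 7), Add(Add(q, s), -7)) = Mul(Rational(1, 7), Add(-7, q, s)) = Add(-1, Mul(Rational(1, 7), q), Mul(Rational(1, 7), s)))
p = Rational(-20836, 7) (p = Mul(-4, Add(337, Mul(-95, Add(-1, Mul(Rational(1, 7), 6), Mul(Rational(1, 7), -29))))) = Mul(-4, Add(337, Mul(-95, Add(-1, Rational(6, 7), Rational(-29, 7))))) = Mul(-4, Add(337, Mul(-95, Rational(-30, 7)))) = Mul(-4, Add(337, Rational(2850, 7))) = Mul(-4, Rational(5209, 7)) = Rational(-20836, 7) ≈ -2976.6)
Mul(Add(Pow(Add(p, -3236920), -1), -4947674), Add(869297, 609543)) = Mul(Add(Pow(Add(Rational(-20836, 7), -3236920), -1), -4947674), Add(869297, 609543)) = Mul(Add(Pow(Rational(-22679276, 7), -1), -4947674), 1478840) = Mul(Add(Rational(-7, 22679276), -4947674), 1478840) = Mul(Rational(-112209664204031, 22679276), 1478840) = Rational(-41485034952872301010, 5669819)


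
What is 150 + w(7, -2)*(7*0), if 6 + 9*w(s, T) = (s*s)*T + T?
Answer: 150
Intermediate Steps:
w(s, T) = -⅔ + T/9 + T*s²/9 (w(s, T) = -⅔ + ((s*s)*T + T)/9 = -⅔ + (s²*T + T)/9 = -⅔ + (T*s² + T)/9 = -⅔ + (T + T*s²)/9 = -⅔ + (T/9 + T*s²/9) = -⅔ + T/9 + T*s²/9)
150 + w(7, -2)*(7*0) = 150 + (-⅔ + (⅑)*(-2) + (⅑)*(-2)*7²)*(7*0) = 150 + (-⅔ - 2/9 + (⅑)*(-2)*49)*0 = 150 + (-⅔ - 2/9 - 98/9)*0 = 150 - 106/9*0 = 150 + 0 = 150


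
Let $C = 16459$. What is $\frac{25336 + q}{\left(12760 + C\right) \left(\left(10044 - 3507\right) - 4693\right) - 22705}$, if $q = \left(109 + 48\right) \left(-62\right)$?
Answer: $\frac{15602}{53857131} \approx 0.00028969$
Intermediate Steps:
$q = -9734$ ($q = 157 \left(-62\right) = -9734$)
$\frac{25336 + q}{\left(12760 + C\right) \left(\left(10044 - 3507\right) - 4693\right) - 22705} = \frac{25336 - 9734}{\left(12760 + 16459\right) \left(\left(10044 - 3507\right) - 4693\right) - 22705} = \frac{15602}{29219 \left(\left(10044 - 3507\right) - 4693\right) - 22705} = \frac{15602}{29219 \left(6537 - 4693\right) - 22705} = \frac{15602}{29219 \cdot 1844 - 22705} = \frac{15602}{53879836 - 22705} = \frac{15602}{53857131}$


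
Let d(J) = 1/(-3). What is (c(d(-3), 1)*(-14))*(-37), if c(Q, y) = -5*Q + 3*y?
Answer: 7252/3 ≈ 2417.3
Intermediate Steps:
d(J) = -⅓
(c(d(-3), 1)*(-14))*(-37) = ((-5*(-⅓) + 3*1)*(-14))*(-37) = ((5/3 + 3)*(-14))*(-37) = ((14/3)*(-14))*(-37) = -196/3*(-37) = 7252/3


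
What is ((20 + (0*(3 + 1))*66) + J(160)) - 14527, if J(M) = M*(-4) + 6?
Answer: -15141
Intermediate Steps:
J(M) = 6 - 4*M (J(M) = -4*M + 6 = 6 - 4*M)
((20 + (0*(3 + 1))*66) + J(160)) - 14527 = ((20 + (0*(3 + 1))*66) + (6 - 4*160)) - 14527 = ((20 + (0*4)*66) + (6 - 640)) - 14527 = ((20 + 0*66) - 634) - 14527 = ((20 + 0) - 634) - 14527 = (20 - 634) - 14527 = -614 - 14527 = -15141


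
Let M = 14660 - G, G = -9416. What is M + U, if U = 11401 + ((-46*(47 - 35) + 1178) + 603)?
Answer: 36706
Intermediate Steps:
U = 12630 (U = 11401 + ((-46*12 + 1178) + 603) = 11401 + ((-552 + 1178) + 603) = 11401 + (626 + 603) = 11401 + 1229 = 12630)
M = 24076 (M = 14660 - 1*(-9416) = 14660 + 9416 = 24076)
M + U = 24076 + 12630 = 36706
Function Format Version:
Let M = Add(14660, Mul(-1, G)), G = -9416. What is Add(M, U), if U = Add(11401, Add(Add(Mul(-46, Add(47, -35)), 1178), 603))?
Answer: 36706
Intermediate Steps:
U = 12630 (U = Add(11401, Add(Add(Mul(-46, 12), 1178), 603)) = Add(11401, Add(Add(-552, 1178), 603)) = Add(11401, Add(626, 603)) = Add(11401, 1229) = 12630)
M = 24076 (M = Add(14660, Mul(-1, -9416)) = Add(14660, 9416) = 24076)
Add(M, U) = Add(24076, 12630) = 36706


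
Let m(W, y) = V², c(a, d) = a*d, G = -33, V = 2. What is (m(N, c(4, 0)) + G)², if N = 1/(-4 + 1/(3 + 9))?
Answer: 841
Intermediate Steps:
N = -12/47 (N = 1/(-4 + 1/12) = 1/(-47/12) = -12/47 ≈ -0.25532)
m(W, y) = 4 (m(W, y) = 2² = 4)
(m(N, c(4, 0)) + G)² = (4 - 33)² = (-29)² = 841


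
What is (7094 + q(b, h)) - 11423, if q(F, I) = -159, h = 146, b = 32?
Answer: -4488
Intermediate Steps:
(7094 + q(b, h)) - 11423 = (7094 - 159) - 11423 = 6935 - 11423 = -4488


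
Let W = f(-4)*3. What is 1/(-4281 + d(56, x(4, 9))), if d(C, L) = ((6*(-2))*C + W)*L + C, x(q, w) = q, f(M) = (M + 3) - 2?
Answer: -1/6949 ≈ -0.00014391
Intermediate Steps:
f(M) = 1 + M (f(M) = (3 + M) - 2 = 1 + M)
W = -9 (W = (1 - 4)*3 = -3*3 = -9)
d(C, L) = C + L*(-9 - 12*C) (d(C, L) = ((6*(-2))*C - 9)*L + C = (-12*C - 9)*L + C = (-9 - 12*C)*L + C = L*(-9 - 12*C) + C = C + L*(-9 - 12*C))
1/(-4281 + d(56, x(4, 9))) = 1/(-4281 + (56 - 9*4 - 12*56*4)) = 1/(-4281 + (56 - 36 - 2688)) = 1/(-4281 - 2668) = 1/(-6949) = -1/6949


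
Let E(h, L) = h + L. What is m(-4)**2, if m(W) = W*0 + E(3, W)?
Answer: 1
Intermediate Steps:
E(h, L) = L + h
m(W) = 3 + W (m(W) = W*0 + (W + 3) = 0 + (3 + W) = 3 + W)
m(-4)**2 = (3 - 4)**2 = (-1)**2 = 1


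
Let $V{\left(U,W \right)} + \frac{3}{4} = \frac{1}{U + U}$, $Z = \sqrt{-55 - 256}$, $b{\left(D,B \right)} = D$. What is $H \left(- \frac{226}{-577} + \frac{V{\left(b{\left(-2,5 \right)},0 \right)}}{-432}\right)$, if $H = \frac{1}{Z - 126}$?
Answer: $- \frac{687463}{224157576} - \frac{98209 i \sqrt{311}}{4034836368} \approx -0.0030669 - 0.00042925 i$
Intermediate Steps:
$Z = i \sqrt{311}$ ($Z = \sqrt{-311} = i \sqrt{311} \approx 17.635 i$)
$V{\left(U,W \right)} = - \frac{3}{4} + \frac{1}{2 U}$ ($V{\left(U,W \right)} = - \frac{3}{4} + \frac{1}{U + U} = - \frac{3}{4} + \frac{1}{2 U}$)
$H = \frac{1}{-126 + i \sqrt{311}}$ ($H = \frac{1}{i \sqrt{311} - 126} = \frac{1}{-126 + i \sqrt{311}} \approx -0.007784 - 0.0010895 i$)
$H \left(- \frac{226}{-577} + \frac{V{\left(b{\left(-2,5 \right)},0 \right)}}{-432}\right) = \left(- \frac{126}{16187} - \frac{i \sqrt{311}}{16187}\right) \left(- \frac{226}{-577} + \frac{\frac{1}{4} \frac{1}{-2} \left(2 - -6\right)}{-432}\right) = \left(- \frac{126}{16187} - \frac{i \sqrt{311}}{16187}\right) \left(\left(-226\right) \left(- \frac{1}{577}\right) + \frac{1}{4} \left(- \frac{1}{2}\right) \left(2 + 6\right) \left(- \frac{1}{432}\right)\right) = \left(- \frac{126}{16187} - \frac{i \sqrt{311}}{16187}\right) \left(\frac{226}{577} + \frac{1}{4} \left(- \frac{1}{2}\right) 8 \left(- \frac{1}{432}\right)\right) = \left(- \frac{126}{16187} - \frac{i \sqrt{311}}{16187}\right) \left(\frac{226}{577} - - \frac{1}{432}\right) = \left(- \frac{126}{16187} - \frac{i \sqrt{311}}{16187}\right) \left(\frac{226}{577} + \frac{1}{432}\right) = \left(- \frac{126}{16187} - \frac{i \sqrt{311}}{16187}\right) \frac{98209}{249264} = - \frac{687463}{224157576} - \frac{98209 i \sqrt{311}}{4034836368}$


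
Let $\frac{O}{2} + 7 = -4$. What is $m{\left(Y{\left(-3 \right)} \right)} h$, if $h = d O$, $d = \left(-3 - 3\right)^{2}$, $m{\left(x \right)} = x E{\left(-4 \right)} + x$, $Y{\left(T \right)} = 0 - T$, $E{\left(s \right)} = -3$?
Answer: $4752$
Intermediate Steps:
$O = -22$ ($O = -14 + 2 \left(-4\right) = -14 - 8 = -22$)
$Y{\left(T \right)} = - T$
$m{\left(x \right)} = - 2 x$ ($m{\left(x \right)} = x \left(-3\right) + x = - 3 x + x = - 2 x$)
$d = 36$ ($d = \left(-6\right)^{2} = 36$)
$h = -792$ ($h = 36 \left(-22\right) = -792$)
$m{\left(Y{\left(-3 \right)} \right)} h = - 2 \left(\left(-1\right) \left(-3\right)\right) \left(-792\right) = \left(-2\right) 3 \left(-792\right) = \left(-6\right) \left(-792\right) = 4752$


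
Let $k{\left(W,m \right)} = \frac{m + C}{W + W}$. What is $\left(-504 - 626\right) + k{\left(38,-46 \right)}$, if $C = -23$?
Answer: $- \frac{85949}{76} \approx -1130.9$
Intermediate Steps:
$k{\left(W,m \right)} = \frac{-23 + m}{2 W}$ ($k{\left(W,m \right)} = \frac{m - 23}{W + W} = \frac{-23 + m}{2 W}$)
$\left(-504 - 626\right) + k{\left(38,-46 \right)} = \left(-504 - 626\right) + \frac{-23 - 46}{2 \cdot 38} = -1130 + \frac{1}{2} \cdot \frac{1}{38} \left(-69\right) = -1130 - \frac{69}{76} = - \frac{85949}{76}$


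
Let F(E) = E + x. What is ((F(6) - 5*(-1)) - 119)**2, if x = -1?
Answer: 11881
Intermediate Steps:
F(E) = -1 + E (F(E) = E - 1 = -1 + E)
((F(6) - 5*(-1)) - 119)**2 = (((-1 + 6) - 5*(-1)) - 119)**2 = ((5 - 1*(-5)) - 119)**2 = ((5 + 5) - 119)**2 = (10 - 119)**2 = (-109)**2 = 11881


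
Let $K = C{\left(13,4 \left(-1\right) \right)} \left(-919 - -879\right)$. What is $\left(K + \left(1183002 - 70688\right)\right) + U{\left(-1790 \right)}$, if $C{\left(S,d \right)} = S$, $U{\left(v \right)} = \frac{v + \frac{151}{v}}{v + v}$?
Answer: $\frac{7124601515051}{6408200} \approx 1.1118 \cdot 10^{6}$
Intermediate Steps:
$U{\left(v \right)} = \frac{v + \frac{151}{v}}{2 v}$
$K = -520$ ($K = 13 \left(-919 - -879\right) = 13 \left(-919 + 879\right) = 13 \left(-40\right) = -520$)
$\left(K + \left(1183002 - 70688\right)\right) + U{\left(-1790 \right)} = \left(-520 + \left(1183002 - 70688\right)\right) + \frac{151 + \left(-1790\right)^{2}}{2 \cdot 3204100} = \left(-520 + \left(1183002 - 70688\right)\right) + \frac{1}{2} \cdot \frac{1}{3204100} \left(151 + 3204100\right) = \left(-520 + 1112314\right) + \frac{1}{2} \cdot \frac{1}{3204100} \cdot 3204251 = 1111794 + \frac{3204251}{6408200} = \frac{7124601515051}{6408200}$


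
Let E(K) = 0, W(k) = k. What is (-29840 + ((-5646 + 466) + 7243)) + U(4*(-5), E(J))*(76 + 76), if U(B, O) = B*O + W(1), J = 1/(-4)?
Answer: -27625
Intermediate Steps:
J = -¼ ≈ -0.25000
U(B, O) = 1 + B*O (U(B, O) = B*O + 1 = 1 + B*O)
(-29840 + ((-5646 + 466) + 7243)) + U(4*(-5), E(J))*(76 + 76) = (-29840 + ((-5646 + 466) + 7243)) + (1 + (4*(-5))*0)*(76 + 76) = (-29840 + (-5180 + 7243)) + (1 - 20*0)*152 = (-29840 + 2063) + (1 + 0)*152 = -27777 + 1*152 = -27777 + 152 = -27625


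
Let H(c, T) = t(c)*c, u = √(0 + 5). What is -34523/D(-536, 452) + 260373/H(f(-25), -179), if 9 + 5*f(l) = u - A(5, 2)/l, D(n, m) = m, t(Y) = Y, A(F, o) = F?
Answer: 151484396914417/1482433892 + 71602575000*√5/3279721 ≈ 1.5100e+5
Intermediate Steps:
u = √5 ≈ 2.2361
f(l) = -9/5 - 1/l + √5/5 (f(l) = -9/5 + (√5 - 5/l)/5 = -9/5 + (-1/l + √5/5) = -9/5 - 1/l + √5/5)
H(c, T) = c² (H(c, T) = c*c = c²)
-34523/D(-536, 452) + 260373/H(f(-25), -179) = -34523/452 + 260373/((-9/5 - 1/(-25) + √5/5)²) = -34523*1/452 + 260373/((-9/5 - 1*(-1/25) + √5/5)²) = -34523/452 + 260373/((-9/5 + 1/25 + √5/5)²) = -34523/452 + 260373/((-44/25 + √5/5)²) = -34523/452 + 260373/(-44/25 + √5/5)²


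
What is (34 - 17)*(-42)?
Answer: -714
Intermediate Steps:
(34 - 17)*(-42) = 17*(-42) = -714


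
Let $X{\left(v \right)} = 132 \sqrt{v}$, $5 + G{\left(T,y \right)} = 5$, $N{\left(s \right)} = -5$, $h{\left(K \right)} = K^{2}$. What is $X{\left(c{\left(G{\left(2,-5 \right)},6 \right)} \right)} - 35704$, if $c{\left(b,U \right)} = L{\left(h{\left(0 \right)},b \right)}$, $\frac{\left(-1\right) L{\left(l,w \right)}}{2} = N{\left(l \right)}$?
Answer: $-35704 + 132 \sqrt{10} \approx -35287.0$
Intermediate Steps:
$G{\left(T,y \right)} = 0$ ($G{\left(T,y \right)} = -5 + 5 = 0$)
$L{\left(l,w \right)} = 10$ ($L{\left(l,w \right)} = \left(-2\right) \left(-5\right) = 10$)
$c{\left(b,U \right)} = 10$
$X{\left(c{\left(G{\left(2,-5 \right)},6 \right)} \right)} - 35704 = 132 \sqrt{10} - 35704 = -35704 + 132 \sqrt{10}$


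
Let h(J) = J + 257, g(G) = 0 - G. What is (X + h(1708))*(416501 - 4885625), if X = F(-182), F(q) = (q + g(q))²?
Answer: -8781828660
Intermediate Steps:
g(G) = -G
h(J) = 257 + J
F(q) = 0 (F(q) = (q - q)² = 0² = 0)
X = 0
(X + h(1708))*(416501 - 4885625) = (0 + (257 + 1708))*(416501 - 4885625) = (0 + 1965)*(-4469124) = 1965*(-4469124) = -8781828660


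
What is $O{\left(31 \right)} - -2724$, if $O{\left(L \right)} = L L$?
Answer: $3685$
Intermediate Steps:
$O{\left(L \right)} = L^{2}$
$O{\left(31 \right)} - -2724 = 31^{2} - -2724 = 961 + 2724 = 3685$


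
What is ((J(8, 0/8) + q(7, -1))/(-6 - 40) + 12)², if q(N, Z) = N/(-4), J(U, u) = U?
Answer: 4765489/33856 ≈ 140.76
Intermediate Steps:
q(N, Z) = -N/4 (q(N, Z) = N*(-¼) = -N/4)
((J(8, 0/8) + q(7, -1))/(-6 - 40) + 12)² = ((8 - ¼*7)/(-6 - 40) + 12)² = ((8 - 7/4)/(-46) + 12)² = ((25/4)*(-1/46) + 12)² = (-25/184 + 12)² = (2183/184)² = 4765489/33856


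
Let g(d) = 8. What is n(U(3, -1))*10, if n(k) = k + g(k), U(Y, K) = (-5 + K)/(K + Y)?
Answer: 50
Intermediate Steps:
U(Y, K) = (-5 + K)/(K + Y)
n(k) = 8 + k (n(k) = k + 8 = 8 + k)
n(U(3, -1))*10 = (8 + (-5 - 1)/(-1 + 3))*10 = (8 - 6/2)*10 = (8 + (½)*(-6))*10 = (8 - 3)*10 = 5*10 = 50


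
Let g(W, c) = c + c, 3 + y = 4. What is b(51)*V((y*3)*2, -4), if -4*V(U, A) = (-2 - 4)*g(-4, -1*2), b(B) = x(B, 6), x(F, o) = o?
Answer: -36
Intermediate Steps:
y = 1 (y = -3 + 4 = 1)
b(B) = 6
g(W, c) = 2*c
V(U, A) = -6 (V(U, A) = -(-2 - 4)*2*(-1*2)/4 = -(-3)*2*(-2)/2 = -(-3)*(-4)/2 = -¼*24 = -6)
b(51)*V((y*3)*2, -4) = 6*(-6) = -36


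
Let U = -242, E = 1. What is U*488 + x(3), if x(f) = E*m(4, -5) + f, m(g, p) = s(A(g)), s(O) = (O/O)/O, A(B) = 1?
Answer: -118092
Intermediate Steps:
s(O) = 1/O
m(g, p) = 1 (m(g, p) = 1/1 = 1)
x(f) = 1 + f (x(f) = 1*1 + f = 1 + f)
U*488 + x(3) = -242*488 + (1 + 3) = -118096 + 4 = -118092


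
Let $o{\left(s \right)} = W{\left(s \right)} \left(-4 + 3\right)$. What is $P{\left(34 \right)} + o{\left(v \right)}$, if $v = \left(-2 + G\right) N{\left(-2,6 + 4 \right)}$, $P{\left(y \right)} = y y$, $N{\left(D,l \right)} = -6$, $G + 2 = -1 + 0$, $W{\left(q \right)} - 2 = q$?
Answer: $1124$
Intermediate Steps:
$W{\left(q \right)} = 2 + q$
$G = -3$ ($G = -2 + \left(-1 + 0\right) = -2 - 1 = -3$)
$P{\left(y \right)} = y^{2}$
$v = 30$ ($v = \left(-2 - 3\right) \left(-6\right) = \left(-5\right) \left(-6\right) = 30$)
$o{\left(s \right)} = -2 - s$ ($o{\left(s \right)} = \left(2 + s\right) \left(-4 + 3\right) = \left(2 + s\right) \left(-1\right) = -2 - s$)
$P{\left(34 \right)} + o{\left(v \right)} = 34^{2} - 32 = 1156 - 32 = 1124$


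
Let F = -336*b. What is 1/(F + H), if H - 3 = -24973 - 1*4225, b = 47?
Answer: -1/44987 ≈ -2.2229e-5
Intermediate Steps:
H = -29195 (H = 3 + (-24973 - 1*4225) = 3 + (-24973 - 4225) = 3 - 29198 = -29195)
F = -15792 (F = -336*47 = -15792)
1/(F + H) = 1/(-15792 - 29195) = 1/(-44987) = -1/44987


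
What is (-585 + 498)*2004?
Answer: -174348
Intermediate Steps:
(-585 + 498)*2004 = -87*2004 = -174348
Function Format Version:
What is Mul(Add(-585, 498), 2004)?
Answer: -174348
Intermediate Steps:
Mul(Add(-585, 498), 2004) = Mul(-87, 2004) = -174348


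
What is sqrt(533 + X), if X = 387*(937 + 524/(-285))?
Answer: 2*sqrt(817756295)/95 ≈ 602.03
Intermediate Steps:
X = 34381209/95 (X = 387*(937 + 524*(-1/285)) = 387*(937 - 524/285) = 387*(266521/285) = 34381209/95 ≈ 3.6191e+5)
sqrt(533 + X) = sqrt(533 + 34381209/95) = sqrt(34431844/95) = 2*sqrt(817756295)/95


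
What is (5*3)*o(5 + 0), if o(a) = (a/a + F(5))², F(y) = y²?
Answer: 10140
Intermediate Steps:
o(a) = 676 (o(a) = (a/a + 5²)² = (1 + 25)² = 26² = 676)
(5*3)*o(5 + 0) = (5*3)*676 = 15*676 = 10140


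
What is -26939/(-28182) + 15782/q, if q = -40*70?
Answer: -1199153/256200 ≈ -4.6805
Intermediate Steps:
q = -2800
-26939/(-28182) + 15782/q = -26939/(-28182) + 15782/(-2800) = -26939*(-1/28182) + 15782*(-1/2800) = 2449/2562 - 7891/1400 = -1199153/256200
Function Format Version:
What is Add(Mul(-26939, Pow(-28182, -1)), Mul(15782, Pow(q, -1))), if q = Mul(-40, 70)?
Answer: Rational(-1199153, 256200) ≈ -4.6805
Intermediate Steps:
q = -2800
Add(Mul(-26939, Pow(-28182, -1)), Mul(15782, Pow(q, -1))) = Add(Mul(-26939, Pow(-28182, -1)), Mul(15782, Pow(-2800, -1))) = Add(Mul(-26939, Rational(-1, 28182)), Mul(15782, Rational(-1, 2800))) = Add(Rational(2449, 2562), Rational(-7891, 1400)) = Rational(-1199153, 256200)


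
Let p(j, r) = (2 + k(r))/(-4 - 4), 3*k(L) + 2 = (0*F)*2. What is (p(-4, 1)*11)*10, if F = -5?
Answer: -55/3 ≈ -18.333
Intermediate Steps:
k(L) = -⅔ (k(L) = -⅔ + ((0*(-5))*2)/3 = -⅔ + (0*2)/3 = -⅔ + (⅓)*0 = -⅔ + 0 = -⅔)
p(j, r) = -⅙ (p(j, r) = (2 - ⅔)/(-4 - 4) = (4/3)/(-8) = (4/3)*(-⅛) = -⅙)
(p(-4, 1)*11)*10 = -⅙*11*10 = -11/6*10 = -55/3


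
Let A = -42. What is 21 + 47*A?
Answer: -1953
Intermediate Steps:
21 + 47*A = 21 + 47*(-42) = 21 - 1974 = -1953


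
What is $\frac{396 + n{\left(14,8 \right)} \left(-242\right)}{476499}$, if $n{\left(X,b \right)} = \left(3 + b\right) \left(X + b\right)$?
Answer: $- \frac{58168}{476499} \approx -0.12207$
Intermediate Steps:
$\frac{396 + n{\left(14,8 \right)} \left(-242\right)}{476499} = \frac{396 + \left(8^{2} + 3 \cdot 14 + 3 \cdot 8 + 14 \cdot 8\right) \left(-242\right)}{476499} = \left(396 + \left(64 + 42 + 24 + 112\right) \left(-242\right)\right) \frac{1}{476499} = \left(396 + 242 \left(-242\right)\right) \frac{1}{476499} = \left(396 - 58564\right) \frac{1}{476499} = \left(-58168\right) \frac{1}{476499} = - \frac{58168}{476499}$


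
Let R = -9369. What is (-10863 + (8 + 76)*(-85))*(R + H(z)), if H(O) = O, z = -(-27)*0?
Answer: 168670107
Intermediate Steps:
z = 0 (z = -1*0 = 0)
(-10863 + (8 + 76)*(-85))*(R + H(z)) = (-10863 + (8 + 76)*(-85))*(-9369 + 0) = (-10863 + 84*(-85))*(-9369) = (-10863 - 7140)*(-9369) = -18003*(-9369) = 168670107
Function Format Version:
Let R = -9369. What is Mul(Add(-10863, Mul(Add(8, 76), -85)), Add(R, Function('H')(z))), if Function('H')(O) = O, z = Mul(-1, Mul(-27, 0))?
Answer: 168670107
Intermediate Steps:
z = 0 (z = Mul(-1, 0) = 0)
Mul(Add(-10863, Mul(Add(8, 76), -85)), Add(R, Function('H')(z))) = Mul(Add(-10863, Mul(Add(8, 76), -85)), Add(-9369, 0)) = Mul(Add(-10863, Mul(84, -85)), -9369) = Mul(Add(-10863, -7140), -9369) = Mul(-18003, -9369) = 168670107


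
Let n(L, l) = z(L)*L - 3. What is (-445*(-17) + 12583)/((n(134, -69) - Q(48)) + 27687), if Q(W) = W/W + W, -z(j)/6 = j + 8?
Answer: -20148/86533 ≈ -0.23284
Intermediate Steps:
z(j) = -48 - 6*j (z(j) = -6*(j + 8) = -6*(8 + j) = -48 - 6*j)
n(L, l) = -3 + L*(-48 - 6*L) (n(L, l) = (-48 - 6*L)*L - 3 = L*(-48 - 6*L) - 3 = -3 + L*(-48 - 6*L))
Q(W) = 1 + W
(-445*(-17) + 12583)/((n(134, -69) - Q(48)) + 27687) = (-445*(-17) + 12583)/(((-3 - 6*134*(8 + 134)) - (1 + 48)) + 27687) = (7565 + 12583)/(((-3 - 6*134*142) - 1*49) + 27687) = 20148/(((-3 - 114168) - 49) + 27687) = 20148/((-114171 - 49) + 27687) = 20148/(-114220 + 27687) = 20148/(-86533) = 20148*(-1/86533) = -20148/86533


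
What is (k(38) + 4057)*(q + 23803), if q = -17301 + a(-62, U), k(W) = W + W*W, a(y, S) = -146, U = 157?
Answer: 35205884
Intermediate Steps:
k(W) = W + W²
q = -17447 (q = -17301 - 146 = -17447)
(k(38) + 4057)*(q + 23803) = (38*(1 + 38) + 4057)*(-17447 + 23803) = (38*39 + 4057)*6356 = (1482 + 4057)*6356 = 5539*6356 = 35205884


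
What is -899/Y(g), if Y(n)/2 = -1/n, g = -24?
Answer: -10788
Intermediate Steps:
Y(n) = -2/n (Y(n) = 2*(-1/n) = -2/n)
-899/Y(g) = -899/((-2/(-24))) = -899/((-2*(-1/24))) = -899/1/12 = -899*12 = -10788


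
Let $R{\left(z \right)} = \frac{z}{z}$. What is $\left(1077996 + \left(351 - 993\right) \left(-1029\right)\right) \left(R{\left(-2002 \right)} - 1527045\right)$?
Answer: $-2654940077016$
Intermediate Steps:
$R{\left(z \right)} = 1$
$\left(1077996 + \left(351 - 993\right) \left(-1029\right)\right) \left(R{\left(-2002 \right)} - 1527045\right) = \left(1077996 + \left(351 - 993\right) \left(-1029\right)\right) \left(1 - 1527045\right) = \left(1077996 - -660618\right) \left(-1527044\right) = \left(1077996 + 660618\right) \left(-1527044\right) = 1738614 \left(-1527044\right) = -2654940077016$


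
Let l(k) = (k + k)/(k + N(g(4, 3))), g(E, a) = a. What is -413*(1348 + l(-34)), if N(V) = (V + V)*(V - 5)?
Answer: -12818694/23 ≈ -5.5733e+5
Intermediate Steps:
N(V) = 2*V*(-5 + V) (N(V) = (2*V)*(-5 + V) = 2*V*(-5 + V))
l(k) = 2*k/(-12 + k) (l(k) = (k + k)/(k + 2*3*(-5 + 3)) = (2*k)/(k + 2*3*(-2)) = (2*k)/(k - 12) = (2*k)/(-12 + k) = 2*k/(-12 + k))
-413*(1348 + l(-34)) = -413*(1348 + 2*(-34)/(-12 - 34)) = -413*(1348 + 2*(-34)/(-46)) = -413*(1348 + 2*(-34)*(-1/46)) = -413*(1348 + 34/23) = -413*31038/23 = -12818694/23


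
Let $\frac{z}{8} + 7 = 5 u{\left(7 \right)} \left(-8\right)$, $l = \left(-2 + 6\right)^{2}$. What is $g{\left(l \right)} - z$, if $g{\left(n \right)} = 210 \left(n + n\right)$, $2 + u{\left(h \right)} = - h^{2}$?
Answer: $-9544$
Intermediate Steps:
$l = 16$ ($l = 4^{2} = 16$)
$u{\left(h \right)} = -2 - h^{2}$
$z = 16264$ ($z = -56 + 8 \cdot 5 \left(-2 - 7^{2}\right) \left(-8\right) = -56 + 8 \cdot 5 \left(-2 - 49\right) \left(-8\right) = -56 + 8 \cdot 5 \left(-51\right) \left(-8\right) = -56 + 8 \left(\left(-255\right) \left(-8\right)\right) = -56 + 8 \cdot 2040 = -56 + 16320 = 16264$)
$g{\left(n \right)} = 420 n$ ($g{\left(n \right)} = 210 \cdot 2 n = 420 n$)
$g{\left(l \right)} - z = 420 \cdot 16 - 16264 = 6720 - 16264 = -9544$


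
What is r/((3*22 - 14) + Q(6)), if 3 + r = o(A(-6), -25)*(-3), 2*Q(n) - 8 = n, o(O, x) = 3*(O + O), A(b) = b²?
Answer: -651/59 ≈ -11.034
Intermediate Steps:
o(O, x) = 6*O (o(O, x) = 3*(2*O) = 6*O)
Q(n) = 4 + n/2
r = -651 (r = -3 + (6*(-6)²)*(-3) = -3 + (6*36)*(-3) = -3 + 216*(-3) = -3 - 648 = -651)
r/((3*22 - 14) + Q(6)) = -651/((3*22 - 14) + (4 + (½)*6)) = -651/((66 - 14) + (4 + 3)) = -651/(52 + 7) = -651/59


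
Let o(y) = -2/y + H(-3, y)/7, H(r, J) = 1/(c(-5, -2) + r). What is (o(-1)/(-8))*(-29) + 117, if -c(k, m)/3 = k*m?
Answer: 229585/1848 ≈ 124.23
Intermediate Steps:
c(k, m) = -3*k*m
H(r, J) = 1/(-30 + r) (H(r, J) = 1/(-3*(-5)*(-2) + r) = 1/(-30 + r))
o(y) = -1/231 - 2/y (o(y) = -2/y + 1/(-30 - 3*7) = -2/y + (1/7)/(-33) = -2/y - 1/33*1/7 = -2/y - 1/231 = -1/231 - 2/y)
(o(-1)/(-8))*(-29) + 117 = (((1/231)*(-462 - 1*(-1))/(-1))/(-8))*(-29) + 117 = (((1/231)*(-1)*(-462 + 1))*(-1/8))*(-29) + 117 = (((1/231)*(-1)*(-461))*(-1/8))*(-29) + 117 = ((461/231)*(-1/8))*(-29) + 117 = -461/1848*(-29) + 117 = 13369/1848 + 117 = 229585/1848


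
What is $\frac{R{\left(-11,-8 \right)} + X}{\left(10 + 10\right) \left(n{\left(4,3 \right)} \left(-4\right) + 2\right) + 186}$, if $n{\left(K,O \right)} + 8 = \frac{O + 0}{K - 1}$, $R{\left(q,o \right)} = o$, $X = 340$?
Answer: $\frac{166}{393} \approx 0.42239$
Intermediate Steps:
$n{\left(K,O \right)} = -8 + \frac{O}{-1 + K}$ ($n{\left(K,O \right)} = -8 + \frac{O + 0}{K - 1} = -8 + \frac{O}{-1 + K}$)
$\frac{R{\left(-11,-8 \right)} + X}{\left(10 + 10\right) \left(n{\left(4,3 \right)} \left(-4\right) + 2\right) + 186} = \frac{-8 + 340}{\left(10 + 10\right) \left(\frac{8 + 3 - 32}{-1 + 4} \left(-4\right) + 2\right) + 186} = \frac{332}{20 \left(\frac{8 + 3 - 32}{3} \left(-4\right) + 2\right) + 186} = \frac{332}{20 \left(\frac{1}{3} \left(-21\right) \left(-4\right) + 2\right) + 186} = \frac{332}{20 \left(\left(-7\right) \left(-4\right) + 2\right) + 186} = \frac{332}{20 \left(28 + 2\right) + 186} = \frac{332}{20 \cdot 30 + 186} = \frac{332}{600 + 186} = \frac{332}{786} = 332 \cdot \frac{1}{786} = \frac{166}{393}$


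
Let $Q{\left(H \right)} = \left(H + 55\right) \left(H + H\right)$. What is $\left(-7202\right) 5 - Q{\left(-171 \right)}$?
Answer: $-75682$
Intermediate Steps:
$Q{\left(H \right)} = 2 H \left(55 + H\right)$ ($Q{\left(H \right)} = \left(55 + H\right) 2 H = 2 H \left(55 + H\right)$)
$\left(-7202\right) 5 - Q{\left(-171 \right)} = \left(-7202\right) 5 - 2 \left(-171\right) \left(55 - 171\right) = -36010 - 2 \left(-171\right) \left(-116\right) = -36010 - 39672 = -75682$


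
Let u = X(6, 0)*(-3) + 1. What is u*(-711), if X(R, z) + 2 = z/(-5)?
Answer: -4977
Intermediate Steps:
X(R, z) = -2 - z/5 (X(R, z) = -2 + z/(-5) = -2 + z*(-⅕) = -2 - z/5)
u = 7 (u = (-2 - ⅕*0)*(-3) + 1 = (-2 + 0)*(-3) + 1 = -2*(-3) + 1 = 6 + 1 = 7)
u*(-711) = 7*(-711) = -4977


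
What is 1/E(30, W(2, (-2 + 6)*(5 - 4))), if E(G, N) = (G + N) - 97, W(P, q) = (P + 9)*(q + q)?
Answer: 1/21 ≈ 0.047619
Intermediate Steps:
W(P, q) = 2*q*(9 + P) (W(P, q) = (9 + P)*(2*q) = 2*q*(9 + P))
E(G, N) = -97 + G + N
1/E(30, W(2, (-2 + 6)*(5 - 4))) = 1/(-97 + 30 + 2*((-2 + 6)*(5 - 4))*(9 + 2)) = 1/(-97 + 30 + 2*(4*1)*11) = 1/(-97 + 30 + 2*4*11) = 1/(-97 + 30 + 88) = 1/21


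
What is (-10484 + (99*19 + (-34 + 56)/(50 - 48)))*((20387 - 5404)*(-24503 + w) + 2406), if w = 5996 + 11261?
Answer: 932785427904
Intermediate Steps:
w = 17257
(-10484 + (99*19 + (-34 + 56)/(50 - 48)))*((20387 - 5404)*(-24503 + w) + 2406) = (-10484 + (99*19 + (-34 + 56)/(50 - 48)))*((20387 - 5404)*(-24503 + 17257) + 2406) = (-10484 + (1881 + 22/2))*(14983*(-7246) + 2406) = (-10484 + (1881 + 22*(½)))*(-108566818 + 2406) = (-10484 + (1881 + 11))*(-108564412) = (-10484 + 1892)*(-108564412) = -8592*(-108564412) = 932785427904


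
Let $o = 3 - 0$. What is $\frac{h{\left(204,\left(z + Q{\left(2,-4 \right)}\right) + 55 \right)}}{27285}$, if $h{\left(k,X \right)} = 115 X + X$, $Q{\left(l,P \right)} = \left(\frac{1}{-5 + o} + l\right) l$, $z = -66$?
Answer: $- \frac{928}{27285} \approx -0.034011$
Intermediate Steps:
$o = 3$ ($o = 3 + 0 = 3$)
$Q{\left(l,P \right)} = l \left(- \frac{1}{2} + l\right)$ ($Q{\left(l,P \right)} = \left(\frac{1}{-5 + 3} + l\right) l = \left(\frac{1}{-2} + l\right) l = \left(- \frac{1}{2} + l\right) l = l \left(- \frac{1}{2} + l\right)$)
$h{\left(k,X \right)} = 116 X$
$\frac{h{\left(204,\left(z + Q{\left(2,-4 \right)}\right) + 55 \right)}}{27285} = \frac{116 \left(\left(-66 + 2 \left(- \frac{1}{2} + 2\right)\right) + 55\right)}{27285} = 116 \left(\left(-66 + 2 \cdot \frac{3}{2}\right) + 55\right) \frac{1}{27285} = 116 \left(\left(-66 + 3\right) + 55\right) \frac{1}{27285} = 116 \left(-63 + 55\right) \frac{1}{27285} = 116 \left(-8\right) \frac{1}{27285} = \left(-928\right) \frac{1}{27285} = - \frac{928}{27285}$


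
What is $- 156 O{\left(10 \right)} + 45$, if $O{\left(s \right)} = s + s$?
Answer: $-3075$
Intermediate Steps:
$O{\left(s \right)} = 2 s$
$- 156 O{\left(10 \right)} + 45 = - 156 \cdot 2 \cdot 10 + 45 = \left(-156\right) 20 + 45 = -3120 + 45 = -3075$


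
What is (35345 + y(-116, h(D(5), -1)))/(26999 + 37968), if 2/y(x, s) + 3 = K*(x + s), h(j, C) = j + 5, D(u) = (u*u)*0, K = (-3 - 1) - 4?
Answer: 31280327/57495795 ≈ 0.54405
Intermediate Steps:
K = -8 (K = -4 - 4 = -8)
D(u) = 0 (D(u) = u**2*0 = 0)
h(j, C) = 5 + j
y(x, s) = 2/(-3 - 8*s - 8*x) (y(x, s) = 2/(-3 - 8*(x + s)) = 2/(-3 - 8*(s + x)) = 2/(-3 + (-8*s - 8*x)) = 2/(-3 - 8*s - 8*x))
(35345 + y(-116, h(D(5), -1)))/(26999 + 37968) = (35345 - 2/(3 + 8*(5 + 0) + 8*(-116)))/(26999 + 37968) = (35345 - 2/(3 + 8*5 - 928))/64967 = (35345 - 2/(3 + 40 - 928))*(1/64967) = (35345 - 2/(-885))*(1/64967) = (35345 - 2*(-1/885))*(1/64967) = (35345 + 2/885)*(1/64967) = (31280327/885)*(1/64967) = 31280327/57495795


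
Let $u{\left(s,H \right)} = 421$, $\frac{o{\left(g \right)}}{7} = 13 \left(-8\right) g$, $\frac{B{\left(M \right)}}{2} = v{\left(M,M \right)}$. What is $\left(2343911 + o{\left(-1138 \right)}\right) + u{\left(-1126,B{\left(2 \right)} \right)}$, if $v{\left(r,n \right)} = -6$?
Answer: $3172796$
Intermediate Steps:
$B{\left(M \right)} = -12$ ($B{\left(M \right)} = 2 \left(-6\right) = -12$)
$o{\left(g \right)} = - 728 g$ ($o{\left(g \right)} = 7 \cdot 13 \left(-8\right) g = 7 \left(- 104 g\right) = - 728 g$)
$\left(2343911 + o{\left(-1138 \right)}\right) + u{\left(-1126,B{\left(2 \right)} \right)} = \left(2343911 - -828464\right) + 421 = \left(2343911 + 828464\right) + 421 = 3172375 + 421 = 3172796$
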